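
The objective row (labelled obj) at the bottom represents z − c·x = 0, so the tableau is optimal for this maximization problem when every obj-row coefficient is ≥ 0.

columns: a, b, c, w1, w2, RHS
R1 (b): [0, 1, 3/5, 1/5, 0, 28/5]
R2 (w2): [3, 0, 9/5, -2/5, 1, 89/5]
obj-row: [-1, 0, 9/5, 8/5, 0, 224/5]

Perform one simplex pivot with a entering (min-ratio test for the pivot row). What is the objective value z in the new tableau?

Ratio test on column a — row 1: entry 0 ≤ 0; row 2: (89/5)/3 = 89/15. Minimum is 89/15 at row 2 (w2 leaves); pivot element 3.
Pivot on row 2; the obj-row RHS becomes 224/5 − (-1)·(89/15) = 761/15.

761/15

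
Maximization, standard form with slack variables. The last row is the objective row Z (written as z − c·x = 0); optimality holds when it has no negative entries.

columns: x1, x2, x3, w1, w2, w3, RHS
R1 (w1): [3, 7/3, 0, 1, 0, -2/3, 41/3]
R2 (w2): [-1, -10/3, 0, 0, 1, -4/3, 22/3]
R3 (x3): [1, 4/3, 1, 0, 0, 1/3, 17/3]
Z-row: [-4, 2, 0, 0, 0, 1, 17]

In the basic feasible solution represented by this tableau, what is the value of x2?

0

x2 is not in the basis, so in the current basic feasible solution x2 = 0.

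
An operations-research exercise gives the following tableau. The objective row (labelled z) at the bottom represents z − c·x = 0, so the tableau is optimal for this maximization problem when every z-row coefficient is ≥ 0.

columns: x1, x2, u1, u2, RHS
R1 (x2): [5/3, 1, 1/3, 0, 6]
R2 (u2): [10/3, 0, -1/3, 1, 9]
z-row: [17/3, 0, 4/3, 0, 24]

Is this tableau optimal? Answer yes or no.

yes

Every z-row coefficient is ≥ 0, so the tableau is optimal.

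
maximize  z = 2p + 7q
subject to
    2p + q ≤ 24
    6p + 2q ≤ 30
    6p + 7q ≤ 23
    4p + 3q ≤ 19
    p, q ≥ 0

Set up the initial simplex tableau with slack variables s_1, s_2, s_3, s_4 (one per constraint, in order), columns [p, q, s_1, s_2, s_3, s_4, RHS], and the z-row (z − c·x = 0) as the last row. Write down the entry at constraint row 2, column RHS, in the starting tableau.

30

The RHS of constraint 2 is b_2 = 30.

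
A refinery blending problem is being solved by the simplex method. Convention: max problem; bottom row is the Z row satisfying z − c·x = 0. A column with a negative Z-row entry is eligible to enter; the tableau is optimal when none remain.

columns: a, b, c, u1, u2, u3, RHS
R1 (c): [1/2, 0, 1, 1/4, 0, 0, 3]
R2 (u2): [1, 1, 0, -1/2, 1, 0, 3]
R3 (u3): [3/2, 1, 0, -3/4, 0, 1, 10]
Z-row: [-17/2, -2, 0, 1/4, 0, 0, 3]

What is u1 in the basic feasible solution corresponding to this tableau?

0

u1 is not in the basis, so in the current basic feasible solution u1 = 0.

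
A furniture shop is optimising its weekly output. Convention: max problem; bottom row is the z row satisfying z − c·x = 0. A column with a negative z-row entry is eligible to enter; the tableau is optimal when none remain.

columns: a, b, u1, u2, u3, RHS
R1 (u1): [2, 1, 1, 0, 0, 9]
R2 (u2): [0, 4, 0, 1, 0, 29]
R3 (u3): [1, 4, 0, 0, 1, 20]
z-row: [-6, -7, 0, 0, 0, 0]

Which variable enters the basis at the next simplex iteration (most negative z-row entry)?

Negative z-row entries: a: -6, b: -7.
The most negative is -7 in column b, so b enters.

b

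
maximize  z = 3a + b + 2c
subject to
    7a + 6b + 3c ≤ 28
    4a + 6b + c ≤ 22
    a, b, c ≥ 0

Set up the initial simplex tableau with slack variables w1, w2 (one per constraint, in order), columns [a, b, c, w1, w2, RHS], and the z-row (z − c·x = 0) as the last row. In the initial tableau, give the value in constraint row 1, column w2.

0

Slack w2 belongs to constraint 2; its column is the unit vector e_2, so the entry in row 1 is 0.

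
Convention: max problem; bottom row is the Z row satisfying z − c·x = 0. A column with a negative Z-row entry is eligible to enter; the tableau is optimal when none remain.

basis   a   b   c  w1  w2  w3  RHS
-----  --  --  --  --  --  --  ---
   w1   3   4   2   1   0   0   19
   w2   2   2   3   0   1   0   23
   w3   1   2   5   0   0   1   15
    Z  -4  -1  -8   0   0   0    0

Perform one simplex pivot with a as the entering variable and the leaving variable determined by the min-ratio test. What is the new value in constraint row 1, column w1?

Ratio test on column a — row 1: 19/3 = 19/3; row 2: 23/2 = 23/2; row 3: 15/1 = 15. Minimum is 19/3 at row 1 (w1 leaves); pivot element 3.
Divide row 1 by 3; eliminate column a from the other rows.
In the new row 1, the w1 entry is the old entry divided by the pivot: 1/3 = 1/3.

1/3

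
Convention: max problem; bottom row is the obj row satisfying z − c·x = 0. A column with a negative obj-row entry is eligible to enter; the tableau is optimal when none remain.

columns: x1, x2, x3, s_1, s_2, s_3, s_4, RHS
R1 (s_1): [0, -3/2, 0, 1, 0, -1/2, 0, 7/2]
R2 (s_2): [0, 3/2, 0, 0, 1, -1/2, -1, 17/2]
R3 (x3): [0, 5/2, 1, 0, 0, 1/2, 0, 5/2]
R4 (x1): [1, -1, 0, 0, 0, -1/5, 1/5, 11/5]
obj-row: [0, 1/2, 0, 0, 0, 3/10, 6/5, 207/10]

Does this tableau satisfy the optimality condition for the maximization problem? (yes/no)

Every obj-row coefficient is ≥ 0, so the tableau is optimal.

yes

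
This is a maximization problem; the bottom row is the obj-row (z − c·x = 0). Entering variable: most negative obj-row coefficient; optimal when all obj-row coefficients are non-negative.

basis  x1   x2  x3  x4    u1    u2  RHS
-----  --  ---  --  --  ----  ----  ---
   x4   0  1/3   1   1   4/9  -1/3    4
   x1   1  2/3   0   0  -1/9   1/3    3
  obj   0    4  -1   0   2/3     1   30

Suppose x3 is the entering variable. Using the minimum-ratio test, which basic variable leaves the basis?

Column x3 entries and ratios — x4: 4/1 = 4; x1: 0 ≤ 0, skip.
Smallest ratio is 4 in the row of x4, so x4 leaves.

x4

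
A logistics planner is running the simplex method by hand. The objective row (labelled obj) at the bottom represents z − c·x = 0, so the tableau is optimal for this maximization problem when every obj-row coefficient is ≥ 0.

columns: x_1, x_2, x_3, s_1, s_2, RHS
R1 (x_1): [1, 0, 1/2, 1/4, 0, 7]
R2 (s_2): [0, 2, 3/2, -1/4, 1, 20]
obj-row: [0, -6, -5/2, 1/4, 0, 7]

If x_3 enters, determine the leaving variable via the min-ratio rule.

s_2

Column x_3 entries and ratios — x_1: 7/(1/2) = 14; s_2: 20/(3/2) = 40/3.
Smallest ratio is 40/3 in the row of s_2, so s_2 leaves.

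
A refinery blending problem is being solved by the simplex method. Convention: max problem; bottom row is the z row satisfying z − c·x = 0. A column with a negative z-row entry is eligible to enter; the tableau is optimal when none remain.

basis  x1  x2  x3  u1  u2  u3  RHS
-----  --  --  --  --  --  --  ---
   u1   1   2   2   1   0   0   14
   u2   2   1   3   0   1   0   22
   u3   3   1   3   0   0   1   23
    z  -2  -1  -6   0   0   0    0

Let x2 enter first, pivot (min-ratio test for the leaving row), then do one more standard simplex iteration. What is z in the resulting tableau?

Ratio test on column x2 — row 1: 14/2 = 7; row 2: 22/1 = 22; row 3: 23/1 = 23. Minimum is 7 at row 1 (u1 leaves); pivot element 2.
Pivot on row 1; the z-row RHS becomes 0 − (-1)·7 = 7.
Next entering variable (most negative z-row entry -5): x3.
Ratio test on column x3 — row 1: 7/1 = 7; row 2: 15/2 = 15/2; row 3: 16/2 = 8. Minimum is 7 at row 1 (x2 leaves); pivot element 1.
After the second pivot the z-row RHS is 7 − (-5)·7 = 42.

42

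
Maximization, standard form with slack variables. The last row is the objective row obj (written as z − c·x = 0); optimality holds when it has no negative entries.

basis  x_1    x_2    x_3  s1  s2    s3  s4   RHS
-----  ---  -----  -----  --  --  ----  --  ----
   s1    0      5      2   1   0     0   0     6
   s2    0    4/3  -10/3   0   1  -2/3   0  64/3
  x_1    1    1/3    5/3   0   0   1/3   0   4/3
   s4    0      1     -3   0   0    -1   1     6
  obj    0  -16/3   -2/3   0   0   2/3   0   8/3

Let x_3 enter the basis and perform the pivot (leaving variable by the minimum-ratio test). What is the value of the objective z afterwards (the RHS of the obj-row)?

Ratio test on column x_3 — row 1: 6/2 = 3; row 2: entry -10/3 ≤ 0; row 3: (4/3)/(5/3) = 4/5; row 4: entry -3 ≤ 0. Minimum is 4/5 at row 3 (x_1 leaves); pivot element 5/3.
Pivot on row 3; the obj-row RHS becomes 8/3 − (-2/3)·(4/5) = 16/5.

16/5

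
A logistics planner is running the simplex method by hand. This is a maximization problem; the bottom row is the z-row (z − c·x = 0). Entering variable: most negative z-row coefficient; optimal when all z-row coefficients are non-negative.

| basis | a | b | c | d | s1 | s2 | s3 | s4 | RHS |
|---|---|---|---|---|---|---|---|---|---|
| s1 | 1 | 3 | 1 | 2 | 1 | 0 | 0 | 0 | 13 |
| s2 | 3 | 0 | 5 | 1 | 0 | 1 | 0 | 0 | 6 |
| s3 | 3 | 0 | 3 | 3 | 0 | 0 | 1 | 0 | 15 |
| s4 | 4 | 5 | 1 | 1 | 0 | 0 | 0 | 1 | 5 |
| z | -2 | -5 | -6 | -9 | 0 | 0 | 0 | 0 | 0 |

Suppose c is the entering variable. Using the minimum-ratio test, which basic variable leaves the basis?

s2

Column c entries and ratios — s1: 13/1 = 13; s2: 6/5 = 6/5; s3: 15/3 = 5; s4: 5/1 = 5.
Smallest ratio is 6/5 in the row of s2, so s2 leaves.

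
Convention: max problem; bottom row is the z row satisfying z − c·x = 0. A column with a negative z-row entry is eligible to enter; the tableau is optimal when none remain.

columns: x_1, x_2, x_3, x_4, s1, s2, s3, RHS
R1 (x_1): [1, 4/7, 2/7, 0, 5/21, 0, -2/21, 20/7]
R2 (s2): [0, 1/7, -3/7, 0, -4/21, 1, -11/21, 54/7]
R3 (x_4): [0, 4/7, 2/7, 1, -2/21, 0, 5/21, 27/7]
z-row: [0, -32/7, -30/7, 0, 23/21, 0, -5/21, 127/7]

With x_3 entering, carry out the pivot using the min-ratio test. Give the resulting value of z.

Ratio test on column x_3 — row 1: (20/7)/(2/7) = 10; row 2: entry -3/7 ≤ 0; row 3: (27/7)/(2/7) = 27/2. Minimum is 10 at row 1 (x_1 leaves); pivot element 2/7.
Pivot on row 1; the z-row RHS becomes 127/7 − (-30/7)·10 = 61.

61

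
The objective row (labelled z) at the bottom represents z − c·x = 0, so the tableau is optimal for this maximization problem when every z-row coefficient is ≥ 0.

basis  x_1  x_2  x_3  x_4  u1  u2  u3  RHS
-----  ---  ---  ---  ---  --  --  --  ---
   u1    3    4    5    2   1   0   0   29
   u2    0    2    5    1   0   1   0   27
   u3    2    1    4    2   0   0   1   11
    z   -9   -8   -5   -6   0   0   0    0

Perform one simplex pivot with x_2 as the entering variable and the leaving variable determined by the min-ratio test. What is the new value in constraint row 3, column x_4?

3/2

Ratio test on column x_2 — row 1: 29/4 = 29/4; row 2: 27/2 = 27/2; row 3: 11/1 = 11. Minimum is 29/4 at row 1 (u1 leaves); pivot element 4.
Divide row 1 by 4; eliminate column x_2 from the other rows.
Row 3 update in column x_4: 2 − 1·(1/2) = 3/2.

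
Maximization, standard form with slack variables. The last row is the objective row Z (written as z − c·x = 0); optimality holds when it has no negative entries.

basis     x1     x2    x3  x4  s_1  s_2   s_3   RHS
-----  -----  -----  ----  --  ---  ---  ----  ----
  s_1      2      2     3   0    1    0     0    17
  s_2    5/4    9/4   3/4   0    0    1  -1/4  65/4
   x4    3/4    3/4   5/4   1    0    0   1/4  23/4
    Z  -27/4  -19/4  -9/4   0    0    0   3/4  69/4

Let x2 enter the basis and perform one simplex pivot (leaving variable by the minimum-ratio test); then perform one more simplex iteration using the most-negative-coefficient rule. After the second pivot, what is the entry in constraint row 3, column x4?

3

Ratio test on column x2 — row 1: 17/2 = 17/2; row 2: (65/4)/(9/4) = 65/9; row 3: (23/4)/(3/4) = 23/3. Minimum is 65/9 at row 2 (s_2 leaves); pivot element 9/4.
Divide row 2 by 9/4; eliminate column x2 from the other rows.
Second iteration: most negative Z-row entry is -37/9 in column x1, so x1 enters.
Ratio test on column x1 — row 1: (23/9)/(8/9) = 23/8; row 2: (65/9)/(5/9) = 13; row 3: (1/3)/(1/3) = 1. Minimum is 1 at row 3 (x4 leaves); pivot element 1/3.
Divide row 3 by 1/3; eliminate column x1 from the other rows.
After both pivots, the entry at constraint row 3, column x4 is 3.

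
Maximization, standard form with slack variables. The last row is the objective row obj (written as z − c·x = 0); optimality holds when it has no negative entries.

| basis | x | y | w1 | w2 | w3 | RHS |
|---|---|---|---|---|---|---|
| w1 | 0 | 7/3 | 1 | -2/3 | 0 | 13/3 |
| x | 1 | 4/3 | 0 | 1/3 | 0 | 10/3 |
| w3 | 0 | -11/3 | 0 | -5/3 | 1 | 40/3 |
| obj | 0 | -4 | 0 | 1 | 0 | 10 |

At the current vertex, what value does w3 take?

40/3

w3 is basic (row 3); its value is the RHS of that row, 40/3.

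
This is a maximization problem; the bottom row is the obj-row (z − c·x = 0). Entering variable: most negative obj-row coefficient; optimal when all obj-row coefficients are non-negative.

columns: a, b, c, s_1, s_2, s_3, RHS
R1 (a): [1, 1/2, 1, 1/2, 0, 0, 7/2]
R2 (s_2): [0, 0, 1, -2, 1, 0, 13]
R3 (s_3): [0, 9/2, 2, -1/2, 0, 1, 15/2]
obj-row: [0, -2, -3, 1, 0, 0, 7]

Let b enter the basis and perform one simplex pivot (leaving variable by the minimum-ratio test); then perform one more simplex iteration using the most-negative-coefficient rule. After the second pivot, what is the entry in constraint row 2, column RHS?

67/7

Ratio test on column b — row 1: (7/2)/(1/2) = 7; row 2: entry 0 ≤ 0; row 3: (15/2)/(9/2) = 5/3. Minimum is 5/3 at row 3 (s_3 leaves); pivot element 9/2.
Divide row 3 by 9/2; eliminate column b from the other rows.
Second iteration: most negative obj-row entry is -19/9 in column c, so c enters.
Ratio test on column c — row 1: (8/3)/(7/9) = 24/7; row 2: 13/1 = 13; row 3: (5/3)/(4/9) = 15/4. Minimum is 24/7 at row 1 (a leaves); pivot element 7/9.
Divide row 1 by 7/9; eliminate column c from the other rows.
After both pivots, the entry at constraint row 2, column RHS is 67/7.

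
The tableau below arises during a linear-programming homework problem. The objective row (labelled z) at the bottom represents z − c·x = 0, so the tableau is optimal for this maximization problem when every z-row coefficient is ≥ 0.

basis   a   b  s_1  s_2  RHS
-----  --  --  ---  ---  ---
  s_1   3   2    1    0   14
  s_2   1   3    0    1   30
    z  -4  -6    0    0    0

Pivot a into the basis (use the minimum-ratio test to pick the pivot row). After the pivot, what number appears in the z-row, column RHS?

56/3

Ratio test on column a — row 1: 14/3 = 14/3; row 2: 30/1 = 30. Minimum is 14/3 at row 1 (s_1 leaves); pivot element 3.
Divide row 1 by 3; eliminate column a from the other rows.
z-row update in column RHS: 0 − (-4)·(14/3) = 56/3.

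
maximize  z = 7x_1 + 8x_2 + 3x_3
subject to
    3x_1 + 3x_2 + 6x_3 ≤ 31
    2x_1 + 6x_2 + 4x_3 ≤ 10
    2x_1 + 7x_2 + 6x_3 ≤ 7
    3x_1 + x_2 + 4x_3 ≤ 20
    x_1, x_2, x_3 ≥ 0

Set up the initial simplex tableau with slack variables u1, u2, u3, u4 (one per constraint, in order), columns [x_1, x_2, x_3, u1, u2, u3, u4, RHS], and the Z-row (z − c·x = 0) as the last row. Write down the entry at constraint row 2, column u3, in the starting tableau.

Slack u3 belongs to constraint 3; its column is the unit vector e_3, so the entry in row 2 is 0.

0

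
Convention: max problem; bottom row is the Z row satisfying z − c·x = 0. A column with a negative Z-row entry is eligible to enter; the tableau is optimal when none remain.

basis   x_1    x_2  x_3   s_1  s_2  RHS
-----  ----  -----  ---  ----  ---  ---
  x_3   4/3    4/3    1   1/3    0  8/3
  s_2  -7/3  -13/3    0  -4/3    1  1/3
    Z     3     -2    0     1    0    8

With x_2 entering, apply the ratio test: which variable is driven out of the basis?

Column x_2 entries and ratios — x_3: (8/3)/(4/3) = 2; s_2: -13/3 ≤ 0, skip.
Smallest ratio is 2 in the row of x_3, so x_3 leaves.

x_3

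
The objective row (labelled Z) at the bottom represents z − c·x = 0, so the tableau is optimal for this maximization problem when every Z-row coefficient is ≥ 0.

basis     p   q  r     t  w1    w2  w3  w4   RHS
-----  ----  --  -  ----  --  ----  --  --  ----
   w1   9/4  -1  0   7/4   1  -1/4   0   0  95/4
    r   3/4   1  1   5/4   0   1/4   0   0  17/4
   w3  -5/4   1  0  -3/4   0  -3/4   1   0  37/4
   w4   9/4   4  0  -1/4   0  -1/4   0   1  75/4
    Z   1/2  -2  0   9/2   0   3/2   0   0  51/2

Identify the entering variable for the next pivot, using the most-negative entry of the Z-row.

q

Negative Z-row entries: q: -2.
The most negative is -2 in column q, so q enters.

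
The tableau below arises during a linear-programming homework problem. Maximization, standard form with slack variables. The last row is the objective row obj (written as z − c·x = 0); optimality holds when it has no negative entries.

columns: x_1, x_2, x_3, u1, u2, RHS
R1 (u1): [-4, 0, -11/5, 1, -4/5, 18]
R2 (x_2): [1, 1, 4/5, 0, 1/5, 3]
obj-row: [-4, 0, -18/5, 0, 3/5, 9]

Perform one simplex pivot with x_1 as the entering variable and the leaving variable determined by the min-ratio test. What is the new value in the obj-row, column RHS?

21

Ratio test on column x_1 — row 1: entry -4 ≤ 0; row 2: 3/1 = 3. Minimum is 3 at row 2 (x_2 leaves); pivot element 1.
Divide row 2 by 1; eliminate column x_1 from the other rows.
obj-row update in column RHS: 9 − (-4)·3 = 21.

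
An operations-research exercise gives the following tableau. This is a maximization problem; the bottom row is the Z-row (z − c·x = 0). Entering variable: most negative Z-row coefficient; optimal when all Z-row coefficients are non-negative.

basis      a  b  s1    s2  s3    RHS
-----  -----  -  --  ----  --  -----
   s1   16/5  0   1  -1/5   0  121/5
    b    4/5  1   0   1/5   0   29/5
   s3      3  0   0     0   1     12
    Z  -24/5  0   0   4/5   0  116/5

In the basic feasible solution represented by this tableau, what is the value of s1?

s1 is basic (row 1); its value is the RHS of that row, 121/5.

121/5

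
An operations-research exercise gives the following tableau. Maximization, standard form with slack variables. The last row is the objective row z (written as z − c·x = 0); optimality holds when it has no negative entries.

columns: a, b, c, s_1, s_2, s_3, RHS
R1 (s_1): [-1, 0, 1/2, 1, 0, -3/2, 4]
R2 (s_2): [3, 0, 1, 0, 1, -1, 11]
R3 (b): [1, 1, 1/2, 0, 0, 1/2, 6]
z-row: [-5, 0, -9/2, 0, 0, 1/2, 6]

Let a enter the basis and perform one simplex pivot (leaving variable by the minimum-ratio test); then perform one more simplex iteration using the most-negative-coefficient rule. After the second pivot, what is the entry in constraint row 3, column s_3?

Ratio test on column a — row 1: entry -1 ≤ 0; row 2: 11/3 = 11/3; row 3: 6/1 = 6. Minimum is 11/3 at row 2 (s_2 leaves); pivot element 3.
Divide row 2 by 3; eliminate column a from the other rows.
Second iteration: most negative z-row entry is -17/6 in column c, so c enters.
Ratio test on column c — row 1: (23/3)/(5/6) = 46/5; row 2: (11/3)/(1/3) = 11; row 3: (7/3)/(1/6) = 14. Minimum is 46/5 at row 1 (s_1 leaves); pivot element 5/6.
Divide row 1 by 5/6; eliminate column c from the other rows.
After both pivots, the entry at constraint row 3, column s_3 is 6/5.

6/5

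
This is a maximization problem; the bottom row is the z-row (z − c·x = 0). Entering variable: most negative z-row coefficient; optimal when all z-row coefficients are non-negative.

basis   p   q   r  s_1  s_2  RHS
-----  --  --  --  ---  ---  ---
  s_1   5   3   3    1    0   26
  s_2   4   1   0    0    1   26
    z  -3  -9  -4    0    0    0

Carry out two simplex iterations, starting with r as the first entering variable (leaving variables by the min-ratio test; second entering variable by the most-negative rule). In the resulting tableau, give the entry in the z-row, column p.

Ratio test on column r — row 1: 26/3 = 26/3; row 2: entry 0 ≤ 0. Minimum is 26/3 at row 1 (s_1 leaves); pivot element 3.
Divide row 1 by 3; eliminate column r from the other rows.
Second iteration: most negative z-row entry is -5 in column q, so q enters.
Ratio test on column q — row 1: (26/3)/1 = 26/3; row 2: 26/1 = 26. Minimum is 26/3 at row 1 (r leaves); pivot element 1.
Divide row 1 by 1; eliminate column q from the other rows.
After both pivots, the entry at the z-row, column p is 12.

12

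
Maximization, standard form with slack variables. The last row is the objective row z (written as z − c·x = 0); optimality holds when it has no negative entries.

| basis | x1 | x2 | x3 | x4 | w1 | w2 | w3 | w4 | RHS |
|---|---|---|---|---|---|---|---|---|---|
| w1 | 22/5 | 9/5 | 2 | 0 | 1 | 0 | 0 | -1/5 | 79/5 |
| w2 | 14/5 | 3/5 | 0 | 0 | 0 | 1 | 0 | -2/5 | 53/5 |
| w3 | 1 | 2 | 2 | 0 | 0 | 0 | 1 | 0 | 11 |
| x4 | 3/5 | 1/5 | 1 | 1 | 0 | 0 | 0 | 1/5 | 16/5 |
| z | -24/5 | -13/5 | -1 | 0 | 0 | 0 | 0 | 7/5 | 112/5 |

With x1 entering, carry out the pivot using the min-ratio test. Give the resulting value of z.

436/11

Ratio test on column x1 — row 1: (79/5)/(22/5) = 79/22; row 2: (53/5)/(14/5) = 53/14; row 3: 11/1 = 11; row 4: (16/5)/(3/5) = 16/3. Minimum is 79/22 at row 1 (w1 leaves); pivot element 22/5.
Pivot on row 1; the z-row RHS becomes 112/5 − (-24/5)·(79/22) = 436/11.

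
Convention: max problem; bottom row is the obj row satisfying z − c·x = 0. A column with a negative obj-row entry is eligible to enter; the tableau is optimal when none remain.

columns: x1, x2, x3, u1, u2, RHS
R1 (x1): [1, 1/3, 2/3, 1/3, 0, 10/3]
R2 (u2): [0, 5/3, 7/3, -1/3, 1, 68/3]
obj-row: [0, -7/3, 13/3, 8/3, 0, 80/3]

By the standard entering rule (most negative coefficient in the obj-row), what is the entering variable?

Negative obj-row entries: x2: -7/3.
The most negative is -7/3 in column x2, so x2 enters.

x2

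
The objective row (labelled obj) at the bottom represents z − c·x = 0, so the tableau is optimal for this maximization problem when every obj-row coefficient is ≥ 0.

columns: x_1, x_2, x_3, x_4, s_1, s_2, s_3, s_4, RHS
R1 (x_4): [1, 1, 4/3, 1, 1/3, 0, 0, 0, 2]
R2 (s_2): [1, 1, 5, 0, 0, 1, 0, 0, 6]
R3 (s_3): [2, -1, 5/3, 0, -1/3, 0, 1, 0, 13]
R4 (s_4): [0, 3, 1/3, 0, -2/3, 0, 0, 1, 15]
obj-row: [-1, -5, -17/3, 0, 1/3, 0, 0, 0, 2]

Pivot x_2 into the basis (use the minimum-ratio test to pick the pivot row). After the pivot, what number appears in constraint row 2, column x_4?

-1

Ratio test on column x_2 — row 1: 2/1 = 2; row 2: 6/1 = 6; row 3: entry -1 ≤ 0; row 4: 15/3 = 5. Minimum is 2 at row 1 (x_4 leaves); pivot element 1.
Divide row 1 by 1; eliminate column x_2 from the other rows.
Row 2 update in column x_4: 0 − 1·1 = -1.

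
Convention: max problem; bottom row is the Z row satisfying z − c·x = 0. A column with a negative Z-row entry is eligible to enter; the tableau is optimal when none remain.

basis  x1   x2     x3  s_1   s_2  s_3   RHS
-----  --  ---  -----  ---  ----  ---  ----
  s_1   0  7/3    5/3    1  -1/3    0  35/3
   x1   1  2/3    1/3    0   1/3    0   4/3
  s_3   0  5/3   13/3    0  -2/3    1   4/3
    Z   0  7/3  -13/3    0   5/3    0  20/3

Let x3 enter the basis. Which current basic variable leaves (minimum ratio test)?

s_3

Column x3 entries and ratios — s_1: (35/3)/(5/3) = 7; x1: (4/3)/(1/3) = 4; s_3: (4/3)/(13/3) = 4/13.
Smallest ratio is 4/13 in the row of s_3, so s_3 leaves.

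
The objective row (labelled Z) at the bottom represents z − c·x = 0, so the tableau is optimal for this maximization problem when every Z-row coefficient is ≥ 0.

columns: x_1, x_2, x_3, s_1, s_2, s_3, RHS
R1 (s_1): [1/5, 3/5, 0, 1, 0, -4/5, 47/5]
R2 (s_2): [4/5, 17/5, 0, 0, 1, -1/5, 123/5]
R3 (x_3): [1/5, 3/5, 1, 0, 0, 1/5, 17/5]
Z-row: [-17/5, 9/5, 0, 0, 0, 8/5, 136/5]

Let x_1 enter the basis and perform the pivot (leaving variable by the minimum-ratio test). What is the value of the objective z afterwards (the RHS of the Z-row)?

Ratio test on column x_1 — row 1: (47/5)/(1/5) = 47; row 2: (123/5)/(4/5) = 123/4; row 3: (17/5)/(1/5) = 17. Minimum is 17 at row 3 (x_3 leaves); pivot element 1/5.
Pivot on row 3; the Z-row RHS becomes 136/5 − (-17/5)·17 = 85.

85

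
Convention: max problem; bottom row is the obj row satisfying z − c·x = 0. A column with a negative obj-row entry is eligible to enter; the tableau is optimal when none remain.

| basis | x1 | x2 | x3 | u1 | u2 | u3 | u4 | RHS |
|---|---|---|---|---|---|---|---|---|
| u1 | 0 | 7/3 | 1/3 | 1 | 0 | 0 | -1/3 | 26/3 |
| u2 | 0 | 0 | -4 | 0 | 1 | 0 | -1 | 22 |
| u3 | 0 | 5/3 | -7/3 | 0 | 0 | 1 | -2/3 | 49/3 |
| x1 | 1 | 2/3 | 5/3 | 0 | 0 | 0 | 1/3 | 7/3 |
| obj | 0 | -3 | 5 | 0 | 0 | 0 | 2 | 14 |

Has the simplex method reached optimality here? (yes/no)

The obj-row has a negative entry -3 in column x2, so it is not optimal.

no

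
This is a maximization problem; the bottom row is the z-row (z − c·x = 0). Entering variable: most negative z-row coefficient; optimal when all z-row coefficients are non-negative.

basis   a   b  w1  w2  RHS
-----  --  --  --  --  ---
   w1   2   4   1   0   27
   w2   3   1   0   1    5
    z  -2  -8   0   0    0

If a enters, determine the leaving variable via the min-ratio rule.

Column a entries and ratios — w1: 27/2 = 27/2; w2: 5/3 = 5/3.
Smallest ratio is 5/3 in the row of w2, so w2 leaves.

w2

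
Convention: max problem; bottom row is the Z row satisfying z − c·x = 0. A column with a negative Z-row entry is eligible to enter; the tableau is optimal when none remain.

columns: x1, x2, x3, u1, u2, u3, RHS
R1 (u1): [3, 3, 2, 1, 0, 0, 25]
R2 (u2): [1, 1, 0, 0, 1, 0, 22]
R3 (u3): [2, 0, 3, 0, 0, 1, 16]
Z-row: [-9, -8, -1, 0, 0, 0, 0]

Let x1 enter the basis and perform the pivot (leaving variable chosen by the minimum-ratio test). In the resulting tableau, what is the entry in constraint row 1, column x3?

-5/2

Ratio test on column x1 — row 1: 25/3 = 25/3; row 2: 22/1 = 22; row 3: 16/2 = 8. Minimum is 8 at row 3 (u3 leaves); pivot element 2.
Divide row 3 by 2; eliminate column x1 from the other rows.
Row 1 update in column x3: 2 − 3·(3/2) = -5/2.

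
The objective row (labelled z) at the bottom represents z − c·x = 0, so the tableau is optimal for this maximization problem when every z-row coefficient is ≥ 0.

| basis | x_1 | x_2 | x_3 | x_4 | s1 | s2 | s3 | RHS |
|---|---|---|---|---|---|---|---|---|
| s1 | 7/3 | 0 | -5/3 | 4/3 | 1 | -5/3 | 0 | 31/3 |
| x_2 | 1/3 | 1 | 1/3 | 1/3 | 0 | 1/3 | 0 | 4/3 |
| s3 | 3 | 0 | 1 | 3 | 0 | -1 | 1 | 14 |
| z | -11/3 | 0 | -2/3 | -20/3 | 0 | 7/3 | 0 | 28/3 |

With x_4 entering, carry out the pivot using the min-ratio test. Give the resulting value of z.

36

Ratio test on column x_4 — row 1: (31/3)/(4/3) = 31/4; row 2: (4/3)/(1/3) = 4; row 3: 14/3 = 14/3. Minimum is 4 at row 2 (x_2 leaves); pivot element 1/3.
Pivot on row 2; the z-row RHS becomes 28/3 − (-20/3)·4 = 36.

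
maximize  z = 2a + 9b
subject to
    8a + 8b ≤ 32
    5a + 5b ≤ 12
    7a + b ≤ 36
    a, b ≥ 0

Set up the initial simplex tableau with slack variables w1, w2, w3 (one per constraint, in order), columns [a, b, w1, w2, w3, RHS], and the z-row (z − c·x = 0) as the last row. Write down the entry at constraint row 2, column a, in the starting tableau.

Constraint 2 has coefficient 5 on a.

5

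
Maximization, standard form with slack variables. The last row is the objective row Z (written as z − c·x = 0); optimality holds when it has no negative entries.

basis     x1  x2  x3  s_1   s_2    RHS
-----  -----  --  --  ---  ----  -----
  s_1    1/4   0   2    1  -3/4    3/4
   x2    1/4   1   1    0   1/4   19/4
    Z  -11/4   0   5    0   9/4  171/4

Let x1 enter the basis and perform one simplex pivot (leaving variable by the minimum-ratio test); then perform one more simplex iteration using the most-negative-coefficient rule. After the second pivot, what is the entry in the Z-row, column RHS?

Ratio test on column x1 — row 1: (3/4)/(1/4) = 3; row 2: (19/4)/(1/4) = 19. Minimum is 3 at row 1 (s_1 leaves); pivot element 1/4.
Divide row 1 by 1/4; eliminate column x1 from the other rows.
Second iteration: most negative Z-row entry is -6 in column s_2, so s_2 enters.
Ratio test on column s_2 — row 1: entry -3 ≤ 0; row 2: 4/1 = 4. Minimum is 4 at row 2 (x2 leaves); pivot element 1.
Divide row 2 by 1; eliminate column s_2 from the other rows.
After both pivots, the entry at the Z-row, column RHS is 75.

75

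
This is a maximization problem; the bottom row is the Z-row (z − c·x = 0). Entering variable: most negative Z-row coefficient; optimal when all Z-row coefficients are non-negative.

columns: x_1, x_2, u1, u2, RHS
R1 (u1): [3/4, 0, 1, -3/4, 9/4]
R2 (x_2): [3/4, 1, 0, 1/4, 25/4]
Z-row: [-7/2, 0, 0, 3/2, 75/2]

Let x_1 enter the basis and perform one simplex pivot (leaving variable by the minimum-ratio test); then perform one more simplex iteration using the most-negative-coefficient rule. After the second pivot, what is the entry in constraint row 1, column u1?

1/3

Ratio test on column x_1 — row 1: (9/4)/(3/4) = 3; row 2: (25/4)/(3/4) = 25/3. Minimum is 3 at row 1 (u1 leaves); pivot element 3/4.
Divide row 1 by 3/4; eliminate column x_1 from the other rows.
Second iteration: most negative Z-row entry is -2 in column u2, so u2 enters.
Ratio test on column u2 — row 1: entry -1 ≤ 0; row 2: 4/1 = 4. Minimum is 4 at row 2 (x_2 leaves); pivot element 1.
Divide row 2 by 1; eliminate column u2 from the other rows.
After both pivots, the entry at constraint row 1, column u1 is 1/3.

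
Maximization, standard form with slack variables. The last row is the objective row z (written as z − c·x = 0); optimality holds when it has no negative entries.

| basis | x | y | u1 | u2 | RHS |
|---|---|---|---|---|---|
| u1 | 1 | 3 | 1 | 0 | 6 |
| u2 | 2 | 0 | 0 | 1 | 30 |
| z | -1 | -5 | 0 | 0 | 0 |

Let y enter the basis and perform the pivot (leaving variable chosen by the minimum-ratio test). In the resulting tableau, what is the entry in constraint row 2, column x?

2

Ratio test on column y — row 1: 6/3 = 2; row 2: entry 0 ≤ 0. Minimum is 2 at row 1 (u1 leaves); pivot element 3.
Divide row 1 by 3; eliminate column y from the other rows.
Row 2 update in column x: 2 − 0·(1/3) = 2.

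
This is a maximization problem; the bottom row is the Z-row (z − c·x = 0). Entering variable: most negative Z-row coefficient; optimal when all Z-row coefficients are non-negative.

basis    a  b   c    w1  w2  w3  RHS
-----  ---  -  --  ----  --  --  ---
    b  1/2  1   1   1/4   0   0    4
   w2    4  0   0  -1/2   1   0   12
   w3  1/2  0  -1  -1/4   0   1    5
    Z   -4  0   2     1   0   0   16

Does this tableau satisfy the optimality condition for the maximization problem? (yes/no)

The Z-row has a negative entry -4 in column a, so it is not optimal.

no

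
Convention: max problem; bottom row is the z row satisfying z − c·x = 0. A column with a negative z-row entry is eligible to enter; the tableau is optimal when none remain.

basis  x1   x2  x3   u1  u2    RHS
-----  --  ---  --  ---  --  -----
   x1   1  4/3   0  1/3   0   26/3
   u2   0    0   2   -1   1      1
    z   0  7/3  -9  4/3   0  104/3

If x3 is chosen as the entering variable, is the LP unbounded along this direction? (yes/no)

Column x3 has positive entries in row(s) 2, so the ratio test bounds it — not unbounded.

no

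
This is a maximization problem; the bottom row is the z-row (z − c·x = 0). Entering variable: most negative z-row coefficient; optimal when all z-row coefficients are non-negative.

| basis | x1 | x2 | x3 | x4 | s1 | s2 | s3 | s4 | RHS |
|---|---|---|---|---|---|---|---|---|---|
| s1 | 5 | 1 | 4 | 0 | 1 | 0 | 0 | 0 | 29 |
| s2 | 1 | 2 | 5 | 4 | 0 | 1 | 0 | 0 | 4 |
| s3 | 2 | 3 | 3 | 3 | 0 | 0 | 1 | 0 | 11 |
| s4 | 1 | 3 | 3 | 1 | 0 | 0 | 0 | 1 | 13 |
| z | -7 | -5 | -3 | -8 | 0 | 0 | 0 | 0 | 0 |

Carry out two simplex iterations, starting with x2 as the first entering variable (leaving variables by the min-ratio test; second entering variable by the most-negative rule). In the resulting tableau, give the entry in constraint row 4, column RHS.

9

Ratio test on column x2 — row 1: 29/1 = 29; row 2: 4/2 = 2; row 3: 11/3 = 11/3; row 4: 13/3 = 13/3. Minimum is 2 at row 2 (s2 leaves); pivot element 2.
Divide row 2 by 2; eliminate column x2 from the other rows.
Second iteration: most negative z-row entry is -9/2 in column x1, so x1 enters.
Ratio test on column x1 — row 1: 27/(9/2) = 6; row 2: 2/(1/2) = 4; row 3: 5/(1/2) = 10; row 4: entry -1/2 ≤ 0. Minimum is 4 at row 2 (x2 leaves); pivot element 1/2.
Divide row 2 by 1/2; eliminate column x1 from the other rows.
After both pivots, the entry at constraint row 4, column RHS is 9.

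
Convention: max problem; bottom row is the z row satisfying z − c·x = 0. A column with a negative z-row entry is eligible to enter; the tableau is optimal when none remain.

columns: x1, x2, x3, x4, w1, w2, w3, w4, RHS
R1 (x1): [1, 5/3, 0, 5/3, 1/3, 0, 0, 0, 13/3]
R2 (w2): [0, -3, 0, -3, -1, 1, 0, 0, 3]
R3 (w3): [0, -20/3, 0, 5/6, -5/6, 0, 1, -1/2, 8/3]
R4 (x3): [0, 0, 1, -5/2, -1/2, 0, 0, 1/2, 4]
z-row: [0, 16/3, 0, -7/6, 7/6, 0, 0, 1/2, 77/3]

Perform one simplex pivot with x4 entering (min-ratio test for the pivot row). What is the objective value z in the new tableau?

287/10

Ratio test on column x4 — row 1: (13/3)/(5/3) = 13/5; row 2: entry -3 ≤ 0; row 3: (8/3)/(5/6) = 16/5; row 4: entry -5/2 ≤ 0. Minimum is 13/5 at row 1 (x1 leaves); pivot element 5/3.
Pivot on row 1; the z-row RHS becomes 77/3 − (-7/6)·(13/5) = 287/10.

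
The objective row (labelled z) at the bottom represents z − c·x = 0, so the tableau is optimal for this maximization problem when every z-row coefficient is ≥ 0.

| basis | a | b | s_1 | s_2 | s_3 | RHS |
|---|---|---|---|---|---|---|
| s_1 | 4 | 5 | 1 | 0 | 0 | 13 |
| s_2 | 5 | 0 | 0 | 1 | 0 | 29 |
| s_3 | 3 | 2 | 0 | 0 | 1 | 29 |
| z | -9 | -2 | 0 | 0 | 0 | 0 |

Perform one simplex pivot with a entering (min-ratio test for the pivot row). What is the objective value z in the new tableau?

117/4

Ratio test on column a — row 1: 13/4 = 13/4; row 2: 29/5 = 29/5; row 3: 29/3 = 29/3. Minimum is 13/4 at row 1 (s_1 leaves); pivot element 4.
Pivot on row 1; the z-row RHS becomes 0 − (-9)·(13/4) = 117/4.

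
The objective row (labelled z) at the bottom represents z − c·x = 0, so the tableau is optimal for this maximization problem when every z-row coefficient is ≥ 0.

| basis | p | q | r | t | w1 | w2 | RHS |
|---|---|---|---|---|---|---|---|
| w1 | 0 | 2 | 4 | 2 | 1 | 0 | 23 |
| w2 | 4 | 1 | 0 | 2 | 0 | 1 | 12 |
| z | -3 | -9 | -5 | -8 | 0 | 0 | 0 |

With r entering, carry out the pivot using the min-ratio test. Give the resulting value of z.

115/4

Ratio test on column r — row 1: 23/4 = 23/4; row 2: entry 0 ≤ 0. Minimum is 23/4 at row 1 (w1 leaves); pivot element 4.
Pivot on row 1; the z-row RHS becomes 0 − (-5)·(23/4) = 115/4.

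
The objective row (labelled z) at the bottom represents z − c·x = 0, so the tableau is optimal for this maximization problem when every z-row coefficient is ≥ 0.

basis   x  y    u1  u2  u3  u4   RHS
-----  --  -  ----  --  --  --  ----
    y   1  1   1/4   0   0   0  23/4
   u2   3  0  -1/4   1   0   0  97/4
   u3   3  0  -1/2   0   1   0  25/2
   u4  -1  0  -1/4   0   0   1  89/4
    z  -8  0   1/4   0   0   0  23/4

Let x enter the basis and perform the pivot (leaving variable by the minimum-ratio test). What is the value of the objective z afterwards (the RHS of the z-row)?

Ratio test on column x — row 1: (23/4)/1 = 23/4; row 2: (97/4)/3 = 97/12; row 3: (25/2)/3 = 25/6; row 4: entry -1 ≤ 0. Minimum is 25/6 at row 3 (u3 leaves); pivot element 3.
Pivot on row 3; the z-row RHS becomes 23/4 − (-8)·(25/6) = 469/12.

469/12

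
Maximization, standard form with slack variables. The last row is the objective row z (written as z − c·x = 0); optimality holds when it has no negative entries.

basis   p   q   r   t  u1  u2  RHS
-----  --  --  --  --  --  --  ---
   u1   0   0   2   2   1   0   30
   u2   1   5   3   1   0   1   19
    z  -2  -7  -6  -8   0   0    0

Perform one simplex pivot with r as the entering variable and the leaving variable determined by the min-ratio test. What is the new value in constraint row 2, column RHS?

19/3

Ratio test on column r — row 1: 30/2 = 15; row 2: 19/3 = 19/3. Minimum is 19/3 at row 2 (u2 leaves); pivot element 3.
Divide row 2 by 3; eliminate column r from the other rows.
In the new row 2, the RHS entry is the old entry divided by the pivot: 19/3 = 19/3.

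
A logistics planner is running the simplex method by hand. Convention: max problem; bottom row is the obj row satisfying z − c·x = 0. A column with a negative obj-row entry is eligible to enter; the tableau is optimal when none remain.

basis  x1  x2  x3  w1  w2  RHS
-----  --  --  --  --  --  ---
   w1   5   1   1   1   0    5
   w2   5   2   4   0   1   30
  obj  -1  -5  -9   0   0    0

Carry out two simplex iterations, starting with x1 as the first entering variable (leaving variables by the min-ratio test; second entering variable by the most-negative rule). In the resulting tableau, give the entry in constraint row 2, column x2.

-2

Ratio test on column x1 — row 1: 5/5 = 1; row 2: 30/5 = 6. Minimum is 1 at row 1 (w1 leaves); pivot element 5.
Divide row 1 by 5; eliminate column x1 from the other rows.
Second iteration: most negative obj-row entry is -44/5 in column x3, so x3 enters.
Ratio test on column x3 — row 1: 1/(1/5) = 5; row 2: 25/3 = 25/3. Minimum is 5 at row 1 (x1 leaves); pivot element 1/5.
Divide row 1 by 1/5; eliminate column x3 from the other rows.
After both pivots, the entry at constraint row 2, column x2 is -2.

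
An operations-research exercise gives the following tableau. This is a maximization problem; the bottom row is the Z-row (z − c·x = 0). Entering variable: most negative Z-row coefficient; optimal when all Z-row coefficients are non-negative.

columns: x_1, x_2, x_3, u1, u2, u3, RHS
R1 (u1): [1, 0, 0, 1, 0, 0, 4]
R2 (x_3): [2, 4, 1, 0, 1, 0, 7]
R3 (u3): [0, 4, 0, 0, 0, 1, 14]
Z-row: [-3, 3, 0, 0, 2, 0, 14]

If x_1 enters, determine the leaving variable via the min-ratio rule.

Column x_1 entries and ratios — u1: 4/1 = 4; x_3: 7/2 = 7/2; u3: 0 ≤ 0, skip.
Smallest ratio is 7/2 in the row of x_3, so x_3 leaves.

x_3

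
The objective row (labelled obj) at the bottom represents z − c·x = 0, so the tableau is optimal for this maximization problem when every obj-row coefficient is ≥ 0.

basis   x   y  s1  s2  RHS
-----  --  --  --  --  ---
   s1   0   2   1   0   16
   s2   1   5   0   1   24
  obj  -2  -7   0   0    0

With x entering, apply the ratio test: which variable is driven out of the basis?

Column x entries and ratios — s1: 0 ≤ 0, skip; s2: 24/1 = 24.
Smallest ratio is 24 in the row of s2, so s2 leaves.

s2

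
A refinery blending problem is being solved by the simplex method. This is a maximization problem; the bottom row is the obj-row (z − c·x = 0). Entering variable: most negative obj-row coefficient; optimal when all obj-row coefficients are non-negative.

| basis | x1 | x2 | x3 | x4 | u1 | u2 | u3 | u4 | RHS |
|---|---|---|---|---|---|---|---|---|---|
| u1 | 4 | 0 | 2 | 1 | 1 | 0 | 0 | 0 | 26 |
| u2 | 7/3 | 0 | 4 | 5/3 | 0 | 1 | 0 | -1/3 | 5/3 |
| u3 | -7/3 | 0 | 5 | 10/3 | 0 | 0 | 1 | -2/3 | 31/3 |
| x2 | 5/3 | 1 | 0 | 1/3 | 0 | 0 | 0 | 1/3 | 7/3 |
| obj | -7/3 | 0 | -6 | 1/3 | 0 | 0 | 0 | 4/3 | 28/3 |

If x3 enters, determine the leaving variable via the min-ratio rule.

Column x3 entries and ratios — u1: 26/2 = 13; u2: (5/3)/4 = 5/12; u3: (31/3)/5 = 31/15; x2: 0 ≤ 0, skip.
Smallest ratio is 5/12 in the row of u2, so u2 leaves.

u2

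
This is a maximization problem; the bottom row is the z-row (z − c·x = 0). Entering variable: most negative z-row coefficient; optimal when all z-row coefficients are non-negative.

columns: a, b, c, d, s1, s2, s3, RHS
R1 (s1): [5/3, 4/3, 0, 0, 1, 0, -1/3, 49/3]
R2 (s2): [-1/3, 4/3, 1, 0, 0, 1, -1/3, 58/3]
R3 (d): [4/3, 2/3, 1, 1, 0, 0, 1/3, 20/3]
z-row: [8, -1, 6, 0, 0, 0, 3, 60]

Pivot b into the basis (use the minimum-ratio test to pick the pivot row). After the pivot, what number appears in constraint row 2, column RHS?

6

Ratio test on column b — row 1: (49/3)/(4/3) = 49/4; row 2: (58/3)/(4/3) = 29/2; row 3: (20/3)/(2/3) = 10. Minimum is 10 at row 3 (d leaves); pivot element 2/3.
Divide row 3 by 2/3; eliminate column b from the other rows.
Row 2 update in column RHS: 58/3 − (4/3)·10 = 6.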